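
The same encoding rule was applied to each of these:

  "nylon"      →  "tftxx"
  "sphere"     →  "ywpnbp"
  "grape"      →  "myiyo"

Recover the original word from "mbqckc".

In nylon: n→t is +6, y→f is +7, l→t is +8, o→x is +9 — the shift increases by 1 each position. Each letter shifts forward by (position + 6), i.e. 6, 7, 8, … — the shift grows by one for each successive letter.
Reversing it on mbqckc: m−6=g, b−7=u, q−8=i, c−9=t, k−10=a, c−11=r.

guitar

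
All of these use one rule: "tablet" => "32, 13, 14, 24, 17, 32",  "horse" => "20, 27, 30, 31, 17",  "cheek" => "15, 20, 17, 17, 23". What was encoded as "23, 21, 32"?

kit

The number is (letter's place in the alphabet, a=1) + 12.
Decoding 23, 21, 32: 23→(23−12)÷1=11=k, 21→(21−12)÷1=9=i, 32→(32−12)÷1=20=t.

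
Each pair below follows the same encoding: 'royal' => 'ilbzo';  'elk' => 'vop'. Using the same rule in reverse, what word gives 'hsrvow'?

shield

Each letter is replaced by its mirror in the alphabet: a↔z, b↔y, c↔x, and so on (the Atbash cipher).
Reversing it on hsrvow: h↔s, s↔h, r↔i, v↔e, o↔l, w↔d.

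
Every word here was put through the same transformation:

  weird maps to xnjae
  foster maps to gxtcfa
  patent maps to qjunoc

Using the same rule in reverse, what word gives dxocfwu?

content

Shifts by position in weird: pos 0: w→x (+1), pos 1: e→n (+9), pos 2: i→j (+1), pos 3: r→a (+9) — repeating every 2. It's a Vigenère-style cipher with numeric key [1,9]: position i shifts by key[i mod 2].
Undoing it on dxocfwu: d−1=c, x−9=o, o−1=n, c−9=t, f−1=e, w−9=n, u−1=t.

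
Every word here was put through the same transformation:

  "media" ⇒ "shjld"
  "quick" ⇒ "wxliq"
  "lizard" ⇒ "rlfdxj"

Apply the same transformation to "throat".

The shift depends on letter class: consonant m→s is +6, but vowel e→h is +3. Two shifts are in play — +3 for a/e/i/o/u, +6 for every other letter.
On throat: t(cons)+6=z, h(cons)+6=n, r(cons)+6=x, o(vowel)+3=r, a(vowel)+3=d, t(cons)+6=z.

znxrdz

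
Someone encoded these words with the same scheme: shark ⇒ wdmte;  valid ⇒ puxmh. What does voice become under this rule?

qouah

The output letters match the input read backwards, each shifted +12: shark reversed is krahs. The word is reversed, then every letter is shifted forward by 12.
On voice: reverse → eciov; then shift: e+12=q, c+12=o, i+12=u, o+12=a, v+12=h.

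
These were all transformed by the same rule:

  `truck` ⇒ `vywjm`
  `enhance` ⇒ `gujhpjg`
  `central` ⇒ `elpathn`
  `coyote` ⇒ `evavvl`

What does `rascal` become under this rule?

Shifts by position in truck: pos 0: t→v (+2), pos 1: r→y (+7), pos 2: u→w (+2), pos 3: c→j (+7) — repeating every 2. It's a Vigenère-style cipher with numeric key [2,7]: position i shifts by key[i mod 2].
Applying it to rascal: r+2=t, a+7=h, s+2=u, c+7=j, a+2=c, l+7=s.

thujcs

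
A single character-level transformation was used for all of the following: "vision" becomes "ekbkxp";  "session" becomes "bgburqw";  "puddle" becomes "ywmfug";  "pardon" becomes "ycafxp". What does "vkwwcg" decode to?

minute

A repeating key of period 2 is used — shifts +9, +2 over and over.
Reversing it on vkwwcg: v−9=m, k−2=i, w−9=n, w−2=u, c−9=t, g−2=e.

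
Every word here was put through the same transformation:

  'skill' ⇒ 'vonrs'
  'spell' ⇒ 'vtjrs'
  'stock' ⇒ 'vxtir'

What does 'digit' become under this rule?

gmloa

Letter i (0-indexed) is shifted by i+3, so successive shifts are 3, 4, 5, ….
On digit: d+3=g, i+4=m, g+5=l, i+6=o, t+7=a.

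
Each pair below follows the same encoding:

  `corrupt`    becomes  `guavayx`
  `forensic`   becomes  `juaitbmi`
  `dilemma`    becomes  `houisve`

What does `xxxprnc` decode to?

Shifts by position in corrupt: pos 0: c→g (+4), pos 1: o→u (+6), pos 2: r→a (+9), pos 3: r→v (+4), pos 4: u→a (+6), pos 5: p→y (+9) — repeating every 3. It's a Vigenère-style cipher with numeric key [4,6,9]: position i shifts by key[i mod 3].
Decoding xxxprnc: x−4=t, x−6=r, x−9=o, p−4=l, r−6=l, n−9=e, c−4=y.

trolley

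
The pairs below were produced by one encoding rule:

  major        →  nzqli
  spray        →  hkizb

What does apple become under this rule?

Each pair mirrors across the alphabet (m↔n, a↔z, j↔q): positions sum to 25. This is the alphabet-reversal cipher (Atbash): a becomes z, b becomes y, etc.
Applying it to apple: a↔z, p↔k, p↔k, l↔o, e↔v.

zkkov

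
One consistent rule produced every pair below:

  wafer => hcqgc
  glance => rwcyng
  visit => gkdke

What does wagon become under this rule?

hcrqy

The rule splits by letter class: vowels +2, consonants +11.
On wagon: w(cons)+11=h, a(vowel)+2=c, g(cons)+11=r, o(vowel)+2=q, n(cons)+11=y.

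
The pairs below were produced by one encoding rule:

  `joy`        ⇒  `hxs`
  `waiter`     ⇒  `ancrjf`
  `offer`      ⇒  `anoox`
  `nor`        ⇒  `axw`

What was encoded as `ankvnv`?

member

The output letters match the input read backwards, each shifted +9: joy reversed is yoj. Two steps: reverse the string, then apply a Caesar shift of +9.
Reversing it on ankvnv: shift back: a−9=r, n−9=e, k−9=b, v−9=m, n−9=e, v−9=m → rebmem; then reverse → member.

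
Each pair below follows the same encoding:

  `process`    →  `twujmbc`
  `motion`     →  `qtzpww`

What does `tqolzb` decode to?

In process: p→t is +4, r→w is +5, o→u is +6, c→j is +7 — the shift increases by 1 each position. Each letter shifts forward by (position + 4), i.e. 4, 5, 6, … — the shift grows by one for each successive letter.
Reversing it on tqolzb: t−4=p, q−5=l, o−6=i, l−7=e, z−8=r, b−9=s.

pliers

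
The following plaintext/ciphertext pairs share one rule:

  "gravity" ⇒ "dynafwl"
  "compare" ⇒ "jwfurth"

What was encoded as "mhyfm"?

The output letters match the input read backwards, each shifted +5: gravity reversed is ytivarg. Two steps: reverse the string, then apply a Caesar shift of +5.
Decoding mhyfm: shift back: m−5=h, h−5=c, y−5=t, f−5=a, m−5=h → hctah; then reverse → hatch.

hatch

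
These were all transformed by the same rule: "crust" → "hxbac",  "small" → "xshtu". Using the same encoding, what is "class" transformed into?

hrhab

In crust: c→h is +5, r→x is +6, u→b is +7, s→a is +8 — the shift increases by 1 each position. Each letter shifts forward by (position + 5), i.e. 5, 6, 7, … — the shift grows by one for each successive letter.
For class: c+5=h, l+6=r, a+7=h, s+8=a, s+9=b.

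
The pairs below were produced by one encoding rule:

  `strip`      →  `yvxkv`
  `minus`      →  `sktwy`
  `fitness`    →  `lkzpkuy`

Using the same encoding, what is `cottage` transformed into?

iqzvgik

Shifts by position in strip: pos 0: s→y (+6), pos 1: t→v (+2), pos 2: r→x (+6), pos 3: i→k (+2) — repeating every 2. It's a Vigenère-style cipher with numeric key [6,2]: position i shifts by key[i mod 2].
Applying it to cottage: c+6=i, o+2=q, t+6=z, t+2=v, a+6=g, g+2=i, e+6=k.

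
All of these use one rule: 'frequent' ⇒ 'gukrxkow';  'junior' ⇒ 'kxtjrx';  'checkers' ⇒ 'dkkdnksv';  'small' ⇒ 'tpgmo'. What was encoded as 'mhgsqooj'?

learning

Shifts by position in frequent: pos 0: f→g (+1), pos 1: r→u (+3), pos 2: e→k (+6), pos 3: q→r (+1), pos 4: u→x (+3), pos 5: e→k (+6) — repeating every 3. It's a Vigenère-style cipher with numeric key [1,3,6]: position i shifts by key[i mod 3].
Decoding mhgsqooj: m−1=l, h−3=e, g−6=a, s−1=r, q−3=n, o−6=i, o−1=n, j−3=g.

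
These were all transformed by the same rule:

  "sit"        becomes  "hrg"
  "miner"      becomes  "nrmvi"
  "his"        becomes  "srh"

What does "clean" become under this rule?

xovzm

Each pair mirrors across the alphabet (s↔h, i↔r, t↔g): positions sum to 25. Letters are reflected about the middle of the alphabet (position → 25−position): Atbash.
Applying it to clean: c↔x, l↔o, e↔v, a↔z, n↔m.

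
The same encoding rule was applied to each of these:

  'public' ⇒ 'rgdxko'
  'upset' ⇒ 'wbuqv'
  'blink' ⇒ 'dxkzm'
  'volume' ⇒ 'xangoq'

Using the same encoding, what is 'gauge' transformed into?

imwsg

Shifts by position in public: pos 0: p→r (+2), pos 1: u→g (+12), pos 2: b→d (+2), pos 3: l→x (+12) — repeating every 2. A repeating key of period 2 is used — shifts +2, +12 over and over.
For gauge: g+2=i, a+12=m, u+2=w, g+12=s, e+2=g.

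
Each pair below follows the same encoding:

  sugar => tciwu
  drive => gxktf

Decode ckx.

Read the word backwards and shift each letter +2.
Decoding ckx: shift back: c−2=a, k−2=i, x−2=v → aiv; then reverse → via.

via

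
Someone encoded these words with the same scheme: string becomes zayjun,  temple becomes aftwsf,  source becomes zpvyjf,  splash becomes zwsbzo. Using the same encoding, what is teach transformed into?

afbjo

The shift depends on letter class: consonant s→z is +7, but vowel i→j is +1. The rule splits by letter class: vowels +1, consonants +7.
On teach: t(cons)+7=a, e(vowel)+1=f, a(vowel)+1=b, c(cons)+7=j, h(cons)+7=o.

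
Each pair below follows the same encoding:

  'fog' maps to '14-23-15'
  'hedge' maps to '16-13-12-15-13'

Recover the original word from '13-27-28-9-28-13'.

estate

f is letter #6 and maps to 14: an offset of 8. The number is (letter's place in the alphabet, a=1) + 8.
Reversing it on 13-27-28-9-28-13: 13→(13−8)÷1=5=e, 27→(27−8)÷1=19=s, 28→(28−8)÷1=20=t, 9→(9−8)÷1=1=a, 28→(28−8)÷1=20=t, 13→(13−8)÷1=5=e.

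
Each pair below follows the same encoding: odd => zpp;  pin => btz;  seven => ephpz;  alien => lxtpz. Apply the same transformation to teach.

fplot

The shift depends on letter class: consonant d→p is +12, but vowel o→z is +11. Vowels shift forward by 11 and consonants shift forward by 12.
For teach: t(cons)+12=f, e(vowel)+11=p, a(vowel)+11=l, c(cons)+12=o, h(cons)+12=t.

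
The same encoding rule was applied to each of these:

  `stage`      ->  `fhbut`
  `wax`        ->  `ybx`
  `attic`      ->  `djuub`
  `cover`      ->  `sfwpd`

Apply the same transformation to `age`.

The output letters match the input read backwards, each shifted +1: stage reversed is egats. Two steps: reverse the string, then apply a Caesar shift of +1.
On age: reverse → ega; then shift: e+1=f, g+1=h, a+1=b.

fhb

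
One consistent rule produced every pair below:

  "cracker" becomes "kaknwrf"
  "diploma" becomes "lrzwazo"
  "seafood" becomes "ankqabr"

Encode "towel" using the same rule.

In cracker: c→k is +8, r→a is +9, a→k is +10, c→n is +11 — the shift increases by 1 each position. Letter i (0-indexed) is shifted by i+8, so successive shifts are 8, 9, 10, ….
On towel: t+8=b, o+9=x, w+10=g, e+11=p, l+12=x.

bxgpx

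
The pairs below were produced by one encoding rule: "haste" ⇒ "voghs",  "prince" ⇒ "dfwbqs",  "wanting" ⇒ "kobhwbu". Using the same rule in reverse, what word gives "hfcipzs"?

Each letter is shifted forward by 14 in the alphabet (a Caesar shift of +14).
Undoing it on hfcipzs: h−14=t, f−14=r, c−14=o, i−14=u, p−14=b, z−14=l, s−14=e.

trouble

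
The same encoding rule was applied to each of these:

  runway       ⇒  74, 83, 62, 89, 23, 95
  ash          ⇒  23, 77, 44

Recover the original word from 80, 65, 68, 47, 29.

topic

r(#18)→74 and u(#21)→83: differences scale by 3, so n = 3·pos + 20. Each letter becomes 3×(its alphabet position, a=1..z=26) + 20.
Undoing it on 80, 65, 68, 47, 29: 80→(80−20)÷3=20=t, 65→(65−20)÷3=15=o, 68→(68−20)÷3=16=p, 47→(47−20)÷3=9=i, 29→(29−20)÷3=3=c.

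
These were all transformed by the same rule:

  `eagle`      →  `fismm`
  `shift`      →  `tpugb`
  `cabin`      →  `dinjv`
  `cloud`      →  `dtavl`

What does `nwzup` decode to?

month

Shifts by position in eagle: pos 0: e→f (+1), pos 1: a→i (+8), pos 2: g→s (+12), pos 3: l→m (+1), pos 4: e→m (+8) — repeating every 3. It's a Vigenère-style cipher with numeric key [1,8,12]: position i shifts by key[i mod 3].
Decoding nwzup: n−1=m, w−8=o, z−12=n, u−1=t, p−8=h.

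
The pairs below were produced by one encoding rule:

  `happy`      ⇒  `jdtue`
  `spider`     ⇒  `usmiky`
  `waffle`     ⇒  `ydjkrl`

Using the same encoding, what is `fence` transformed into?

hhrhk

In happy: h→j is +2, a→d is +3, p→t is +4, p→u is +5 — the shift increases by 1 each position. The shift increases by 1 at each position, starting from +2: 2, 3, 4, ….
On fence: f+2=h, e+3=h, n+4=r, c+5=h, e+6=k.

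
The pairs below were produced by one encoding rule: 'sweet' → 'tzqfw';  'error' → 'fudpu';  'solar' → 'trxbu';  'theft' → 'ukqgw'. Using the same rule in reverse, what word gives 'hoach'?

It's a Vigenère-style cipher with numeric key [1,3,12]: position i shifts by key[i mod 3].
Reversing it on hoach: h−1=g, o−3=l, a−12=o, c−1=b, h−3=e.

globe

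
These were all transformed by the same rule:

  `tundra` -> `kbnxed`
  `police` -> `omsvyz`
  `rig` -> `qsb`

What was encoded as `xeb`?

Read the word backwards and shift each letter +10.
Undoing it on xeb: shift back: x−10=n, e−10=u, b−10=r → nur; then reverse → run.

run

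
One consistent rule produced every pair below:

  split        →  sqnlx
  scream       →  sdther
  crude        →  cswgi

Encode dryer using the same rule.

dsahv

In split: s→s is +0, p→q is +1, l→n is +2, i→l is +3 — the shift increases by 1 each position. Each letter shifts forward by its position index (0, 1, 2, …) — the shift grows by one for each successive letter.
For dryer: d+0=d, r+1=s, y+2=a, e+3=h, r+4=v.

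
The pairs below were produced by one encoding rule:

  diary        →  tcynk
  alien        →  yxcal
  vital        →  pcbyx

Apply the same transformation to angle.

d(3)→t(19) and i(8)→c(2) fit y≡7x+24 (mod 26); the inverse of 7 mod 26 is 15. This is an affine cipher: with a=0,…,z=25, each position x becomes (7x+24) mod 26.
Applying it to angle: a(0)→7·0+24≡24=y; n(13)→7·13+24≡11=l; g(6)→7·6+24≡14=o; l(11)→7·11+24≡23=x; e(4)→7·4+24≡0=a (all mod 26).

yloxa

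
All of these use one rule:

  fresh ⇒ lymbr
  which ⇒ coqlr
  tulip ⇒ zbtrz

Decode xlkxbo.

record

Each letter shifts forward by (position + 6), i.e. 6, 7, 8, … — the shift grows by one for each successive letter.
Undoing it on xlkxbo: x−6=r, l−7=e, k−8=c, x−9=o, b−10=r, o−11=d.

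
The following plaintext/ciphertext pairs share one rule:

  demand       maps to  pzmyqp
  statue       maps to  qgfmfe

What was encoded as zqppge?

sudden

The output letters match the input read backwards, each shifted +12: demand reversed is dnamed. The word is reversed, then every letter is shifted forward by 12.
Undoing it on zqppge: shift back: z−12=n, q−12=e, p−12=d, p−12=d, g−12=u, e−12=s → neddus; then reverse → sudden.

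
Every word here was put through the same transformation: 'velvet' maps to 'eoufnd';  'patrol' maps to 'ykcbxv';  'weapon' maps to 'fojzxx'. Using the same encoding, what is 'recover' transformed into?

Shifts by position in velvet: pos 0: v→e (+9), pos 1: e→o (+10), pos 2: l→u (+9), pos 3: v→f (+10) — repeating every 2. The shifts repeat in a cycle of length 2: positions 0,1,… shift by +9, +10, then the pattern repeats.
On recover: r+9=a, e+10=o, c+9=l, o+10=y, v+9=e, e+10=o, r+9=a.

aolyeoa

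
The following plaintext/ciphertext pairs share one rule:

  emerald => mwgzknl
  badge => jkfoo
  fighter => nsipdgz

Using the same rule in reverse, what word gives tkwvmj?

launch

Shifts by position in emerald: pos 0: e→m (+8), pos 1: m→w (+10), pos 2: e→g (+2), pos 3: r→z (+8), pos 4: a→k (+10), pos 5: l→n (+2) — repeating every 3. It's a Vigenère-style cipher with numeric key [8,10,2]: position i shifts by key[i mod 3].
Undoing it on tkwvmj: t−8=l, k−10=a, w−2=u, v−8=n, m−10=c, j−2=h.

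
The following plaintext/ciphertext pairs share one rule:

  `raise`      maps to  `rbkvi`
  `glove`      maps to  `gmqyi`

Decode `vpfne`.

In raise: r→r is +0, a→b is +1, i→k is +2, s→v is +3 — the shift increases by 1 each position. Letter i (0-indexed) is shifted by i+0, so successive shifts are 0, 1, 2, ….
Reversing it on vpfne: v−0=v, p−1=o, f−2=d, n−3=k, e−4=a.

vodka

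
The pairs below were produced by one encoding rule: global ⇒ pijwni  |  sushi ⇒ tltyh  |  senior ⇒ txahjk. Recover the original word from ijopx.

lodge

g(6)→p(15) and l(11)→i(8) fit y≡9x+13 (mod 26); the inverse of 9 mod 26 is 3. Treating letters as 0–25, the rule is x ↦ 9x + 13 (mod 26).
Decoding ijopx: i(8)→3·(8−13)≡11=l; j(9)→3·(9−13)≡14=o; o(14)→3·(14−13)≡3=d; p(15)→3·(15−13)≡6=g; x(23)→3·(23−13)≡4=e (all mod 26).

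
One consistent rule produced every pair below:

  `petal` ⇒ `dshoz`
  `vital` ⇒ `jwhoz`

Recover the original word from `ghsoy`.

This is a Caesar cipher with shift 14.
Undoing it on ghsoy: g−14=s, h−14=t, s−14=e, o−14=a, y−14=k.

steak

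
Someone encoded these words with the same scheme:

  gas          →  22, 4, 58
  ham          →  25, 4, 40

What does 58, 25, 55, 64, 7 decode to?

shrub

With a=1..z=26, the number is 3·pos + 1.
Reversing it on 58, 25, 55, 64, 7: 58→(58−1)÷3=19=s, 25→(25−1)÷3=8=h, 55→(55−1)÷3=18=r, 64→(64−1)÷3=21=u, 7→(7−1)÷3=2=b.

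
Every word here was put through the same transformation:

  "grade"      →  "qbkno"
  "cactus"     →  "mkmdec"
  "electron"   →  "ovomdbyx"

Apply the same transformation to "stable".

cdklvo

Every letter moves 10 places later in the alphabet, wrapping around z→a.
On stable: s+10=c, t+10=d, a+10=k, b+10=l, l+10=v, e+10=o.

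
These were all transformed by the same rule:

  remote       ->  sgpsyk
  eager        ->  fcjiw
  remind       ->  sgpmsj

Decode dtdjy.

Letter i (0-indexed) is shifted by i+1, so successive shifts are 1, 2, 3, ….
Decoding dtdjy: d−1=c, t−2=r, d−3=a, j−4=f, y−5=t.

craft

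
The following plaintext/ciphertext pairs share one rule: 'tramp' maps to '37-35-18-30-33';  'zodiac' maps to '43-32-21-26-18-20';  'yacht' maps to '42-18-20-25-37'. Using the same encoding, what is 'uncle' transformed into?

38-31-20-29-22

t is letter #20 and maps to 37: an offset of 17. Letters become their 1-based position plus 17 (so a→18, b→19, …).
Applying it to uncle: u=21→38, n=14→31, c=3→20, l=12→29, e=5→22.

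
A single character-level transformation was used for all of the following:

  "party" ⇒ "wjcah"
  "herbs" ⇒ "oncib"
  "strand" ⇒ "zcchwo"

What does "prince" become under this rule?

Shifts by position in party: pos 0: p→w (+7), pos 1: a→j (+9), pos 2: r→c (+11), pos 3: t→a (+7), pos 4: y→h (+9) — repeating every 3. The shifts repeat in a cycle of length 3: positions 0,1,… shift by +7, +9, +11, then the pattern repeats.
For prince: p+7=w, r+9=a, i+11=t, n+7=u, c+9=l, e+11=p.

watulp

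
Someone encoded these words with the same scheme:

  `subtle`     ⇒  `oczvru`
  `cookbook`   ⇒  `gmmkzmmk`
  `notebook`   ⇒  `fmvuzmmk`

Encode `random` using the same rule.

s(18)→o(14) and u(20)→c(2) fit y≡7x+18 (mod 26); the inverse of 7 mod 26 is 15. Each letter's alphabet position (a=0..z=25) is mapped through 7·x+18 mod 26 — an affine cipher.
On random: r(17)→7·17+18≡7=h; a(0)→7·0+18≡18=s; n(13)→7·13+18≡5=f; d(3)→7·3+18≡13=n; o(14)→7·14+18≡12=m; m(12)→7·12+18≡24=y (all mod 26).

hsfnmy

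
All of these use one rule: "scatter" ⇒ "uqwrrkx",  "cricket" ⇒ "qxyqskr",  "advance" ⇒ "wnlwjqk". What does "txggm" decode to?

broom

s(18)→u(20) and c(2)→q(16) fit y≡23x+22 (mod 26); the inverse of 23 mod 26 is 17. Treating letters as 0–25, the rule is x ↦ 23x + 22 (mod 26).
Undoing it on txggm: t(19)→17·(19−22)≡1=b; x(23)→17·(23−22)≡17=r; g(6)→17·(6−22)≡14=o; g(6)→17·(6−22)≡14=o; m(12)→17·(12−22)≡12=m (all mod 26).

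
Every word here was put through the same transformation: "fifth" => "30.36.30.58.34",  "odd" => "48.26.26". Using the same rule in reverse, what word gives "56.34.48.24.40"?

f(#6)→30 and i(#9)→36: differences scale by 2, so n = 2·pos + 18. With a=1..z=26, the number is 2·pos + 18.
Undoing it on 56.34.48.24.40: 56→(56−18)÷2=19=s, 34→(34−18)÷2=8=h, 48→(48−18)÷2=15=o, 24→(24−18)÷2=3=c, 40→(40−18)÷2=11=k.

shock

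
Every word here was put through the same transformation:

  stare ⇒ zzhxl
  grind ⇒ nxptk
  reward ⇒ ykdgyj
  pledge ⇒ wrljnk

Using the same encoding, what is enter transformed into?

ltaky

Shifts by position in stare: pos 0: s→z (+7), pos 1: t→z (+6), pos 2: a→h (+7), pos 3: r→x (+6) — repeating every 2. The shifts repeat in a cycle of length 2: positions 0,1,… shift by +7, +6, then the pattern repeats.
Applying it to enter: e+7=l, n+6=t, t+7=a, e+6=k, r+7=y.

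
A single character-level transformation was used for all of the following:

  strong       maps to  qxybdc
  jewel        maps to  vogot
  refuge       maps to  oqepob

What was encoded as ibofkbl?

bravery

The output letters match the input read backwards, each shifted +10: strong reversed is gnorts. The word is reversed, then every letter is shifted forward by 10.
Reversing it on ibofkbl: shift back: i−10=y, b−10=r, o−10=e, f−10=v, k−10=a, b−10=r, l−10=b → yrevarb; then reverse → bravery.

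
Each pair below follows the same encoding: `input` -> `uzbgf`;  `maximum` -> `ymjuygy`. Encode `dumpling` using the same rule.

This is a Caesar cipher with shift 12.
On dumpling: d+12=p, u+12=g, m+12=y, p+12=b, l+12=x, i+12=u, n+12=z, g+12=s.

pgybxuzs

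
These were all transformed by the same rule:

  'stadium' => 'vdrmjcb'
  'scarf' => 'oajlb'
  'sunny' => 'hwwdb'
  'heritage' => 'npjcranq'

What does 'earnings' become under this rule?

The output letters match the input read backwards, each shifted +9: stadium reversed is muidats. The word is reversed, then every letter is shifted forward by 9.
On earnings: reverse → sgninrae; then shift: s+9=b, g+9=p, n+9=w, i+9=r, n+9=w, r+9=a, a+9=j, e+9=n.

bpwrwajn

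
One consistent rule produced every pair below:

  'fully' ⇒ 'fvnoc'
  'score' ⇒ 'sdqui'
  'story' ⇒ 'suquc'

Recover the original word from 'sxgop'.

swell

In fully: f→f is +0, u→v is +1, l→n is +2, l→o is +3 — the shift increases by 1 each position. The shift increases by 1 at each position, starting from +0: 0, 1, 2, ….
Reversing it on sxgop: s−0=s, x−1=w, g−2=e, o−3=l, p−4=l.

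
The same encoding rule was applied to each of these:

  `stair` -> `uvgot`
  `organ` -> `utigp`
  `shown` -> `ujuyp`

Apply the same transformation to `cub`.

The rule splits by letter class: vowels +6, consonants +2.
Applying it to cub: c(cons)+2=e, u(vowel)+6=a, b(cons)+2=d.

ead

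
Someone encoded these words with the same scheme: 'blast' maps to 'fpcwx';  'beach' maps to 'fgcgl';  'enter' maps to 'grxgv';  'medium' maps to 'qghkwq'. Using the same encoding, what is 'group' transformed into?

kvqwt

Two shifts are in play — +2 for a/e/i/o/u, +4 for every other letter.
For group: g(cons)+4=k, r(cons)+4=v, o(vowel)+2=q, u(vowel)+2=w, p(cons)+4=t.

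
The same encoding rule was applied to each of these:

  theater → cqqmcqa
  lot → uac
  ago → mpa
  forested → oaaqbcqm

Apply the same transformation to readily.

aqmmuuh

Vowels shift forward by 12 and consonants shift forward by 9.
For readily: r(cons)+9=a, e(vowel)+12=q, a(vowel)+12=m, d(cons)+9=m, i(vowel)+12=u, l(cons)+9=u, y(cons)+9=h.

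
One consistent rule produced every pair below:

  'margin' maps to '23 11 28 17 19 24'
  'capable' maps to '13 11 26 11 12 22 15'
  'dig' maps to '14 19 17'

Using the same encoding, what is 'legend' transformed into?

m is letter #13 and maps to 23: an offset of 10. The number is (letter's place in the alphabet, a=1) + 10.
For legend: l=12→22, e=5→15, g=7→17, e=5→15, n=14→24, d=4→14.

22 15 17 15 24 14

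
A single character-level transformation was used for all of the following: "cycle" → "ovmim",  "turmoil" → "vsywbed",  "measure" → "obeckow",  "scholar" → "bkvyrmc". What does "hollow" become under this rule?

gyvvyr

The output letters match the input read backwards, each shifted +10: cycle reversed is elcyc. Two steps: reverse the string, then apply a Caesar shift of +10.
For hollow: reverse → wolloh; then shift: w+10=g, o+10=y, l+10=v, l+10=v, o+10=y, h+10=r.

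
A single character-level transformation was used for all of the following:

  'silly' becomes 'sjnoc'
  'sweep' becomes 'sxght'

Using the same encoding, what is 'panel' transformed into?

pbphp

In silly: s→s is +0, i→j is +1, l→n is +2, l→o is +3 — the shift increases by 1 each position. Letter i (0-indexed) is shifted by i+0, so successive shifts are 0, 1, 2, ….
Applying it to panel: p+0=p, a+1=b, n+2=p, e+3=h, l+4=p.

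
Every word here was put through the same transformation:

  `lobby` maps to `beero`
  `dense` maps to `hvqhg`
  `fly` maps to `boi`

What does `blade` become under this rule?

hgdoe

Read the word backwards and shift each letter +3.
Applying it to blade: reverse → edalb; then shift: e+3=h, d+3=g, a+3=d, l+3=o, b+3=e.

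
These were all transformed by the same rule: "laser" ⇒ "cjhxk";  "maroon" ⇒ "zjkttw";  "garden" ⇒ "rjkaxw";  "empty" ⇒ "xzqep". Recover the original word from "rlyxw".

given

l(11)→c(2) and a(0)→j(9) fit y≡23x+9 (mod 26); the inverse of 23 mod 26 is 17. Each letter's alphabet position (a=0..z=25) is mapped through 23·x+9 mod 26 — an affine cipher.
Undoing it on rlyxw: r(17)→17·(17−9)≡6=g; l(11)→17·(11−9)≡8=i; y(24)→17·(24−9)≡21=v; x(23)→17·(23−9)≡4=e; w(22)→17·(22−9)≡13=n (all mod 26).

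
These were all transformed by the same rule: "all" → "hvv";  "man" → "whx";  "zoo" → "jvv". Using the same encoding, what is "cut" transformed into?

Vowels shift forward by 7 and consonants shift forward by 10.
For cut: c(cons)+10=m, u(vowel)+7=b, t(cons)+10=d.

mbd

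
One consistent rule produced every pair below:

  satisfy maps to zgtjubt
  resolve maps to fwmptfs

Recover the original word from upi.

hot

Two steps: reverse the string, then apply a Caesar shift of +1.
Undoing it on upi: shift back: u−1=t, p−1=o, i−1=h → toh; then reverse → hot.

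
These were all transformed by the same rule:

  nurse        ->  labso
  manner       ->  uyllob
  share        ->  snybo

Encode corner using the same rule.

gcblob

Treating letters as 0–25, the rule is x ↦ 17x + 24 (mod 26).
On corner: c(2)→17·2+24≡6=g; o(14)→17·14+24≡2=c; r(17)→17·17+24≡1=b; n(13)→17·13+24≡11=l; e(4)→17·4+24≡14=o; r(17)→17·17+24≡1=b (all mod 26).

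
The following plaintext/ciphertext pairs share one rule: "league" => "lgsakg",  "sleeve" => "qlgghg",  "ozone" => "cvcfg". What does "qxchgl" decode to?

shovel

Treating letters as 0–25, the rule is x ↦ 23x + 18 (mod 26).
Undoing it on qxchgl: q(16)→17·(16−18)≡18=s; x(23)→17·(23−18)≡7=h; c(2)→17·(2−18)≡14=o; h(7)→17·(7−18)≡21=v; g(6)→17·(6−18)≡4=e; l(11)→17·(11−18)≡11=l (all mod 26).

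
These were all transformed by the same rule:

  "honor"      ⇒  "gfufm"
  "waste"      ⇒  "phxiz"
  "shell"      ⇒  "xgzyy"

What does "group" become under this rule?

h(7)→g(6) and o(14)→f(5) fit y≡11x+7 (mod 26); the inverse of 11 mod 26 is 19. Each letter's alphabet position (a=0..z=25) is mapped through 11·x+7 mod 26 — an affine cipher.
For group: g(6)→11·6+7≡21=v; r(17)→11·17+7≡12=m; o(14)→11·14+7≡5=f; u(20)→11·20+7≡19=t; p(15)→11·15+7≡16=q (all mod 26).

vmftq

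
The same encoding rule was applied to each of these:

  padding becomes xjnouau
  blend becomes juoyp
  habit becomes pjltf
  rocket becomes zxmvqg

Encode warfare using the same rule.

ejbqmes

In padding: p→x is +8, a→j is +9, d→n is +10, d→o is +11 — the shift increases by 1 each position. Each letter shifts forward by (position + 8), i.e. 8, 9, 10, … — the shift grows by one for each successive letter.
On warfare: w+8=e, a+9=j, r+10=b, f+11=q, a+12=m, r+13=e, e+14=s.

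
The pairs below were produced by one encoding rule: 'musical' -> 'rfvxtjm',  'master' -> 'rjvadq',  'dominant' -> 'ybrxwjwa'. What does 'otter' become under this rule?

baadq

m(12)→r(17) and u(20)→f(5) fit y≡5x+9 (mod 26); the inverse of 5 mod 26 is 21. Each letter's alphabet position (a=0..z=25) is mapped through 5·x+9 mod 26 — an affine cipher.
On otter: o(14)→5·14+9≡1=b; t(19)→5·19+9≡0=a; t(19)→5·19+9≡0=a; e(4)→5·4+9≡3=d; r(17)→5·17+9≡16=q (all mod 26).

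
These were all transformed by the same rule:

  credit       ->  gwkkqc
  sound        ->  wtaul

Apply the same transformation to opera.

sukyi

In credit: c→g is +4, r→w is +5, e→k is +6, d→k is +7 — the shift increases by 1 each position. Each letter shifts forward by (position + 4), i.e. 4, 5, 6, … — the shift grows by one for each successive letter.
For opera: o+4=s, p+5=u, e+6=k, r+7=y, a+8=i.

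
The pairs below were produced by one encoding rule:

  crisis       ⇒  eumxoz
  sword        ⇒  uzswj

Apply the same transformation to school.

ufltus

In crisis: c→e is +2, r→u is +3, i→m is +4, s→x is +5 — the shift increases by 1 each position. The shift increases by 1 at each position, starting from +2: 2, 3, 4, ….
For school: s+2=u, c+3=f, h+4=l, o+5=t, o+6=u, l+7=s.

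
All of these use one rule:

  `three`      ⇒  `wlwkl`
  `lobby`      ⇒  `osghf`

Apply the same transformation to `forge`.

In three: t→w is +3, h→l is +4, r→w is +5, e→k is +6 — the shift increases by 1 each position. Each letter shifts forward by (position + 3), i.e. 3, 4, 5, … — the shift grows by one for each successive letter.
Applying it to forge: f+3=i, o+4=s, r+5=w, g+6=m, e+7=l.

iswml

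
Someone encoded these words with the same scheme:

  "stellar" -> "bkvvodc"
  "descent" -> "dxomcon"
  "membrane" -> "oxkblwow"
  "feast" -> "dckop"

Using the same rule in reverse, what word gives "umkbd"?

track

The output letters match the input read backwards, each shifted +10: stellar reversed is rallets. Two steps: reverse the string, then apply a Caesar shift of +10.
Undoing it on umkbd: shift back: u−10=k, m−10=c, k−10=a, b−10=r, d−10=t → kcart; then reverse → track.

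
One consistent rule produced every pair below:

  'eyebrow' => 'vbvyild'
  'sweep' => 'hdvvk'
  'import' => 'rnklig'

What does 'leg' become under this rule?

ovt

Each pair mirrors across the alphabet (e↔v, y↔b, e↔v): positions sum to 25. This is the alphabet-reversal cipher (Atbash): a becomes z, b becomes y, etc.
For leg: l↔o, e↔v, g↔t.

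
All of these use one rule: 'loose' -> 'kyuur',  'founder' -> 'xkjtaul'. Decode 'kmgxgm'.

The output letters match the input read backwards, each shifted +6: loose reversed is esool. The word is reversed, then every letter is shifted forward by 6.
Undoing it on kmgxgm: shift back: k−6=e, m−6=g, g−6=a, x−6=r, g−6=a, m−6=g → egarag; then reverse → garage.

garage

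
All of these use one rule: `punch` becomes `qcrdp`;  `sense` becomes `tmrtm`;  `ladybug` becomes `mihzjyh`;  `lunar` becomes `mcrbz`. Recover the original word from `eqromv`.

dinner

It's a Vigenère-style cipher with numeric key [1,8,4]: position i shifts by key[i mod 3].
Decoding eqromv: e−1=d, q−8=i, r−4=n, o−1=n, m−8=e, v−4=r.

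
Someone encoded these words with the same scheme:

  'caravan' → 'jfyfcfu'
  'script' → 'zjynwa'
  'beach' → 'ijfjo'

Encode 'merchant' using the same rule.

The shift depends on letter class: consonant c→j is +7, but vowel a→f is +5. Vowels shift forward by 5 and consonants shift forward by 7.
On merchant: m(cons)+7=t, e(vowel)+5=j, r(cons)+7=y, c(cons)+7=j, h(cons)+7=o, a(vowel)+5=f, n(cons)+7=u, t(cons)+7=a.

tjyjofua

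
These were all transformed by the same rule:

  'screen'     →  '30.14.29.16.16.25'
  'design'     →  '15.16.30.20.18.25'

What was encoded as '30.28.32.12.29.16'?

square

Each letter is replaced by its alphabet position (a=1..z=26) + 11.
Undoing it on 30.28.32.12.29.16: 30→(30−11)÷1=19=s, 28→(28−11)÷1=17=q, 32→(32−11)÷1=21=u, 12→(12−11)÷1=1=a, 29→(29−11)÷1=18=r, 16→(16−11)÷1=5=e.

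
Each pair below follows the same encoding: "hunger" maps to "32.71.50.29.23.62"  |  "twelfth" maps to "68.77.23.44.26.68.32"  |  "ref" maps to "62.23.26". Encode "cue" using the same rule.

With a=1..z=26, the number is 3·pos + 8.
On cue: c=3→17, u=21→71, e=5→23.

17.71.23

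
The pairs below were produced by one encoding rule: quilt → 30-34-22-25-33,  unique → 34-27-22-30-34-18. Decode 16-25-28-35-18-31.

q is letter #17 and maps to 30: an offset of 13. Each letter is replaced by its alphabet position (a=1..z=26) + 13.
Reversing it on 16-25-28-35-18-31: 16→(16−13)÷1=3=c, 25→(25−13)÷1=12=l, 28→(28−13)÷1=15=o, 35→(35−13)÷1=22=v, 18→(18−13)÷1=5=e, 31→(31−13)÷1=18=r.

clover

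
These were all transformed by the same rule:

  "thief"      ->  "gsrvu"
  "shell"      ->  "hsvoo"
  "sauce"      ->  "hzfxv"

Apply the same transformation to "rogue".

Letters are reflected about the middle of the alphabet (position → 25−position): Atbash.
For rogue: r↔i, o↔l, g↔t, u↔f, e↔v.

iltfv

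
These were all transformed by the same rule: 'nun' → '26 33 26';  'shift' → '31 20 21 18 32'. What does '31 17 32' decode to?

set

n is letter #14 and maps to 26: an offset of 12. Letters become their 1-based position plus 12 (so a→13, b→14, …).
Decoding 31 17 32: 31→(31−12)÷1=19=s, 17→(17−12)÷1=5=e, 32→(32−12)÷1=20=t.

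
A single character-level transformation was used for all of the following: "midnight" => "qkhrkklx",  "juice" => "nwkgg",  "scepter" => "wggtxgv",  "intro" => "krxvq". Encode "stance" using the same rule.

The shift depends on letter class: consonant m→q is +4, but vowel i→k is +2. The rule splits by letter class: vowels +2, consonants +4.
Applying it to stance: s(cons)+4=w, t(cons)+4=x, a(vowel)+2=c, n(cons)+4=r, c(cons)+4=g, e(vowel)+2=g.

wxcrgg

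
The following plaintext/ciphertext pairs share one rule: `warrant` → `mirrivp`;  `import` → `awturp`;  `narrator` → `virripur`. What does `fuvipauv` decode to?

w(22)→m(12) and a(0)→i(8) fit y≡25x+8 (mod 26); the inverse of 25 mod 26 is 25. This is an affine cipher: with a=0,…,z=25, each position x becomes (25x+8) mod 26.
Decoding fuvipauv: f(5)→25·(5−8)≡3=d; u(20)→25·(20−8)≡14=o; v(21)→25·(21−8)≡13=n; i(8)→25·(8−8)≡0=a; p(15)→25·(15−8)≡19=t; a(0)→25·(0−8)≡8=i; u(20)→25·(20−8)≡14=o; v(21)→25·(21−8)≡13=n (all mod 26).

donation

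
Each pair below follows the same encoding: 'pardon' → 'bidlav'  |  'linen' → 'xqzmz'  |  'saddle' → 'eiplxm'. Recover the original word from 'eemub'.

swamp

Shifts by position in pardon: pos 0: p→b (+12), pos 1: a→i (+8), pos 2: r→d (+12), pos 3: d→l (+8) — repeating every 2. It's a Vigenère-style cipher with numeric key [12,8]: position i shifts by key[i mod 2].
Reversing it on eemub: e−12=s, e−8=w, m−12=a, u−8=m, b−12=p.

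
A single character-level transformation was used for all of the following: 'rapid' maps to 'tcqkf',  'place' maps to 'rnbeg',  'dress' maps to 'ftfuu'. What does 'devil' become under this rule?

Shifts by position in rapid: pos 0: r→t (+2), pos 1: a→c (+2), pos 2: p→q (+1), pos 3: i→k (+2), pos 4: d→f (+2) — repeating every 3. The shifts repeat in a cycle of length 3: positions 0,1,… shift by +2, +2, +1, then the pattern repeats.
On devil: d+2=f, e+2=g, v+1=w, i+2=k, l+2=n.

fgwkn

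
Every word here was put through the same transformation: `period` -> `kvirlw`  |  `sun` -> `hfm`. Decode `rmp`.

ink

Each pair mirrors across the alphabet (p↔k, e↔v, r↔i): positions sum to 25. Letters are reflected about the middle of the alphabet (position → 25−position): Atbash.
Undoing it on rmp: r↔i, m↔n, p↔k.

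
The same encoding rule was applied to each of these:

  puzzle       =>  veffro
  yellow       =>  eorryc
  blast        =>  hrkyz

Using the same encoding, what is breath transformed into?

The rule splits by letter class: vowels +10, consonants +6.
On breath: b(cons)+6=h, r(cons)+6=x, e(vowel)+10=o, a(vowel)+10=k, t(cons)+6=z, h(cons)+6=n.

hxokzn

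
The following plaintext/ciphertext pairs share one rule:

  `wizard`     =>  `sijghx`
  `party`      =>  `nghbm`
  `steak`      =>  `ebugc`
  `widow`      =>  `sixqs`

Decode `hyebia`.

Each letter's alphabet position (a=0..z=25) is mapped through 23·x+6 mod 26 — an affine cipher.
Decoding hyebia: h(7)→17·(7−6)≡17=r; y(24)→17·(24−6)≡20=u; e(4)→17·(4−6)≡18=s; b(1)→17·(1−6)≡19=t; i(8)→17·(8−6)≡8=i; a(0)→17·(0−6)≡2=c (all mod 26).

rustic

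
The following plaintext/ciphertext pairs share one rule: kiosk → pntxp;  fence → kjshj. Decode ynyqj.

title

Compare letters: k→p is +5, i→n is +5, o→t is +5 — a constant shift. Every letter moves 5 places later in the alphabet, wrapping around z→a.
Decoding ynyqj: y−5=t, n−5=i, y−5=t, q−5=l, j−5=e.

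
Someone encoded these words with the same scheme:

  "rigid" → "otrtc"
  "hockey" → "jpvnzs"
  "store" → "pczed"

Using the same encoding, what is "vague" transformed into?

The output letters match the input read backwards, each shifted +11: rigid reversed is digir. Two steps: reverse the string, then apply a Caesar shift of +11.
On vague: reverse → eugav; then shift: e+11=p, u+11=f, g+11=r, a+11=l, v+11=g.

pfrlg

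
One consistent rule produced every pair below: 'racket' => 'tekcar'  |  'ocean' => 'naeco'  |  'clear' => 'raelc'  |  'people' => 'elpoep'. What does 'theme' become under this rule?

The word is simply reversed.
For theme: reverse → emeht.

emeht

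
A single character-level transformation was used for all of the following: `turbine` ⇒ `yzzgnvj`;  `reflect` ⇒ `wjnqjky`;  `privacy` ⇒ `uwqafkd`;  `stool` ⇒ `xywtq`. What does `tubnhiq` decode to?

Shifts by position in turbine: pos 0: t→y (+5), pos 1: u→z (+5), pos 2: r→z (+8), pos 3: b→g (+5), pos 4: i→n (+5), pos 5: n→v (+8) — repeating every 3. The shifts repeat in a cycle of length 3: positions 0,1,… shift by +5, +5, +8, then the pattern repeats.
Decoding tubnhiq: t−5=o, u−5=p, b−8=t, n−5=i, h−5=c, i−8=a, q−5=l.

optical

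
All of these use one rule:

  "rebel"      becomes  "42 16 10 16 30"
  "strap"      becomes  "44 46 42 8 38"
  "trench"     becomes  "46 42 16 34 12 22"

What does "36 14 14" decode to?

r(#18)→42 and e(#5)→16: differences scale by 2, so n = 2·pos + 6. Each letter becomes 2×(its alphabet position, a=1..z=26) + 6.
Undoing it on 36 14 14: 36→(36−6)÷2=15=o, 14→(14−6)÷2=4=d, 14→(14−6)÷2=4=d.

odd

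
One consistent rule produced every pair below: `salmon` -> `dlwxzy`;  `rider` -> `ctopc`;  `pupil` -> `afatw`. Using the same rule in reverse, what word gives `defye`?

Compare letters: s→d is +11, a→l is +11, l→w is +11 — a constant shift. Each letter is shifted forward by 11 in the alphabet (a Caesar shift of +11).
Decoding defye: d−11=s, e−11=t, f−11=u, y−11=n, e−11=t.

stunt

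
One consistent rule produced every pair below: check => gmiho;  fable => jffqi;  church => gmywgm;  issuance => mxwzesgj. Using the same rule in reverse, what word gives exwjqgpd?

assembly

Shifts by position in check: pos 0: c→g (+4), pos 1: h→m (+5), pos 2: e→i (+4), pos 3: c→h (+5) — repeating every 2. The shifts repeat in a cycle of length 2: positions 0,1,… shift by +4, +5, then the pattern repeats.
Decoding exwjqgpd: e−4=a, x−5=s, w−4=s, j−5=e, q−4=m, g−5=b, p−4=l, d−5=y.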